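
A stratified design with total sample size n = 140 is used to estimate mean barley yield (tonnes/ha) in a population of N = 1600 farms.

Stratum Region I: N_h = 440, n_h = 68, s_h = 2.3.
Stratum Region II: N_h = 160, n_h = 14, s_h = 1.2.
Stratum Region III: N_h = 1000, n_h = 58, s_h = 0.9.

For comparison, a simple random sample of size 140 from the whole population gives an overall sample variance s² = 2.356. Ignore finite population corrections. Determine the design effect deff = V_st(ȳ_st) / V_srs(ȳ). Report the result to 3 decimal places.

deff ≈ 0.735

V̂(ȳ_st) = Σ W_h² s_h²/n_h, with W_h = N_h/N and N = 1600:
  stratum Region I: (440/1600)²·2.3²/68 = 0.00588318
  stratum Region II: (160/1600)²·1.2²/14 = 0.00102857
  stratum Region III: (1000/1600)²·0.9²/58 = 0.00545528
V_st = 0.012367
V_srs = s²/n = 2.356/140 = 0.0168286
deff = V_st / V_srs = 0.012367/0.0168286 = 0.7349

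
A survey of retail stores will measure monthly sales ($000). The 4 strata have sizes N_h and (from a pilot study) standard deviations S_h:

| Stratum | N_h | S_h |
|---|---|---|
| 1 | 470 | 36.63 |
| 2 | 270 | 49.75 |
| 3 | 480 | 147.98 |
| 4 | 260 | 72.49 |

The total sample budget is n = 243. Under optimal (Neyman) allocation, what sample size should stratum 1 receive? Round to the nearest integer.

35

Neyman allocation: n_h = n · N_h S_h / Σ N_i S_i, with n = 243.
  stratum 1: N_h·S_h = 470·36.63 = 17216.10
  stratum 2: N_h·S_h = 270·49.75 = 13432.50
  stratum 3: N_h·S_h = 480·147.98 = 71030.40
  stratum 4: N_h·S_h = 260·72.49 = 18847.40
Σ N_h S_h = 120526.40
n for stratum 1 = 243·17216.10/120526.40 = 34.710 → 35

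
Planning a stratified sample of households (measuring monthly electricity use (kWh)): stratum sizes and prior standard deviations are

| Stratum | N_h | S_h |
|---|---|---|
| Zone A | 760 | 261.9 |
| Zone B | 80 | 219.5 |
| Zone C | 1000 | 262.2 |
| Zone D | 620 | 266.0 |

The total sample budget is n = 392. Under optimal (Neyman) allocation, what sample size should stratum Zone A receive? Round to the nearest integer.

Neyman allocation: n_h = n · N_h S_h / Σ N_i S_i, with n = 392.
  stratum Zone A: N_h·S_h = 760·261.9 = 199044.00
  stratum Zone B: N_h·S_h = 80·219.5 = 17560.00
  stratum Zone C: N_h·S_h = 1000·262.2 = 262200.00
  stratum Zone D: N_h·S_h = 620·266.0 = 164920.00
Σ N_h S_h = 643724.00
n for stratum Zone A = 392·199044.00/643724.00 = 121.209 → 121

121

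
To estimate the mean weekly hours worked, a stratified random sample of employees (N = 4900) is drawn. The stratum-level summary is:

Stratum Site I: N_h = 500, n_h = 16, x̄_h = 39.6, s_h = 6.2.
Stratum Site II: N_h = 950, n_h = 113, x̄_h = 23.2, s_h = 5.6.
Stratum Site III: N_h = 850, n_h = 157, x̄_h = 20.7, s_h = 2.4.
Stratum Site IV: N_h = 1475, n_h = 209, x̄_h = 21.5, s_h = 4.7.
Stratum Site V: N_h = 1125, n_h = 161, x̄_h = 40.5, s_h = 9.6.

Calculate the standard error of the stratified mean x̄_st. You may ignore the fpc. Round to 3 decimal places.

SE(x̄_st) ≈ 0.276

V̂(x̄_st) = Σ W_h² s_h²/n_h, with W_h = N_h/N and N = 4900:
  stratum Site I: (500/4900)²·6.2²/16 = 0.0250156
  stratum Site II: (950/4900)²·5.6²/113 = 0.0104316
  stratum Site III: (850/4900)²·2.4²/157 = 0.001104
  stratum Site IV: (1475/4900)²·4.7²/209 = 0.00957726
  stratum Site V: (1125/4900)²·9.6²/161 = 0.0301738
V̂(x̄_st) = 0.0763023
SE(x̄_st) = √0.0763023 = 0.276229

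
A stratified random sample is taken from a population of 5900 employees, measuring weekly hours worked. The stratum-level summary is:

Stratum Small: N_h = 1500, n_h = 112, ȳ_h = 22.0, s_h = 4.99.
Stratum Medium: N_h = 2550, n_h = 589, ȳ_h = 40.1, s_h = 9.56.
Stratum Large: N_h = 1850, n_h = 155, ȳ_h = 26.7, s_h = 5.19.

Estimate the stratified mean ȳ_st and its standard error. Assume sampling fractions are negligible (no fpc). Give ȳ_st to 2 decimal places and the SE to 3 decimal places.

ȳ_st ≈ 31.30, SE ≈ 0.246

ȳ_st = Σ W_h ȳ_h = (1500·22.0 + 2550·40.1 + 1850·26.7)/5900 = 31.29661
V̂(ȳ_st) = Σ W_h² s_h²/n_h, with W_h = N_h/N and N = 5900:
  stratum Small: (1500/5900)²·4.99²/112 = 0.0143702
  stratum Medium: (2550/5900)²·9.56²/589 = 0.0289852
  stratum Large: (1850/5900)²·5.19²/155 = 0.0170861
V̂(ȳ_st) = 0.0604415
SE(ȳ_st) = √0.0604415 = 0.245848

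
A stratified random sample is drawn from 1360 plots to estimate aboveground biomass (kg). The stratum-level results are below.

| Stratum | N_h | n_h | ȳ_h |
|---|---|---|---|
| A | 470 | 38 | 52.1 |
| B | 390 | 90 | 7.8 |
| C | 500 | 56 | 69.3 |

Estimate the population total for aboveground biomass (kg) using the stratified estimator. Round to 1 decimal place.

τ̂_st ≈ 62179.0

τ̂_st = Σ N_h ȳ_h = 470·52.1 + 390·7.8 + 500·69.3 = 62179.0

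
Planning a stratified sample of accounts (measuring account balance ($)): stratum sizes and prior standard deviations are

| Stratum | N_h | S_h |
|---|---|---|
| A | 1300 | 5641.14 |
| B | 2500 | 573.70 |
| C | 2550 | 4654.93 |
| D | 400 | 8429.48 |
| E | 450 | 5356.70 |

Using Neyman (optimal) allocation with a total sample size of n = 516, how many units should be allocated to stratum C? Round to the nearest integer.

Neyman allocation: n_h = n · N_h S_h / Σ N_i S_i, with n = 516.
  stratum A: N_h·S_h = 1300·5641.14 = 7333482.00
  stratum B: N_h·S_h = 2500·573.70 = 1434250.00
  stratum C: N_h·S_h = 2550·4654.93 = 11870071.50
  stratum D: N_h·S_h = 400·8429.48 = 3371792.00
  stratum E: N_h·S_h = 450·5356.70 = 2410515.00
Σ N_h S_h = 26420110.50
n for stratum C = 516·11870071.50/26420110.50 = 231.829 → 232

232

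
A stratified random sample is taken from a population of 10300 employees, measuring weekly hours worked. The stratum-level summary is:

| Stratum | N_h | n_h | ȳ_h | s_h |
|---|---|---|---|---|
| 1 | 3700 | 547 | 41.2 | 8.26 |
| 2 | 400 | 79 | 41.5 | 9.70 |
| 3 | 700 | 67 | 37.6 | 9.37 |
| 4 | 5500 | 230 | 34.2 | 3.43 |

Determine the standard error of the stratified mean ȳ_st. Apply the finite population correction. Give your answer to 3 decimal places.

V̂(ȳ_st) = Σ W_h² (1 − n_h/N_h) s_h²/n_h, with W_h = N_h/N and N = 10300:
  stratum 1: (3700/10300)²·(1 − 547/3700)·8.26²/547 = 0.0137159
  stratum 2: (400/10300)²·(1 − 79/400)·9.70²/79 = 0.00144147
  stratum 3: (700/10300)²·(1 − 67/700)·9.37²/67 = 0.00547308
  stratum 4: (5500/10300)²·(1 − 230/5500)·3.43²/230 = 0.0139752
V̂(ȳ_st) = 0.0346057
SE(ȳ_st) = √0.0346057 = 0.186026

SE(ȳ_st) ≈ 0.186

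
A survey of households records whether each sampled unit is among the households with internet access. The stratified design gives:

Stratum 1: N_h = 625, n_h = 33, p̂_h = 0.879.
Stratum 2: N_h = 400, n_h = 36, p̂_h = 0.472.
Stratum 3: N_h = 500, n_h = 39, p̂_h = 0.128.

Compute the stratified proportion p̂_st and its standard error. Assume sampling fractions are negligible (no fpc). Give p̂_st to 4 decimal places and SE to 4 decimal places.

p̂_st ≈ 0.5260, SE ≈ 0.0369

N = 1525; stratum weights W_h = N_h/N.
p̂_st = Σ W_h p̂_h = (625·0.879 + 400·0.472 + 500·0.128)/1525 = 0.52602
V̂(p̂_st) = Σ W_h² p̂_h(1−p̂_h)/(n_h−1):
  stratum 1: (625/1525)²·0.879·0.121/32 = 0.00055827
  stratum 2: (400/1525)²·0.472·0.528/35 = 0.000489878
  stratum 3: (500/1525)²·0.128·0.872/38 = 0.00031575
V̂(p̂_st) = 0.0013639; SE = √V̂ = 0.036931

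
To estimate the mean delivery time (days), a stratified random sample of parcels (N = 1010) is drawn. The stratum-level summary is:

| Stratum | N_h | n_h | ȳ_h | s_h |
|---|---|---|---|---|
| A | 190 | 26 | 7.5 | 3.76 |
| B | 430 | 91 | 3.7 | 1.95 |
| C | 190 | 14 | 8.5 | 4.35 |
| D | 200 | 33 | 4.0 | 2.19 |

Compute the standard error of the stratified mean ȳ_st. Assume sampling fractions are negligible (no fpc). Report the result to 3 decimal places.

SE(ȳ_st) ≈ 0.283

V̂(ȳ_st) = Σ W_h² s_h²/n_h, with W_h = N_h/N and N = 1010:
  stratum A: (190/1010)²·3.76²/26 = 0.0192427
  stratum B: (430/1010)²·1.95²/91 = 0.00757394
  stratum C: (190/1010)²·4.35²/14 = 0.0478316
  stratum D: (200/1010)²·2.19²/33 = 0.00569891
V̂(ȳ_st) = 0.0803472
SE(ȳ_st) = √0.0803472 = 0.283456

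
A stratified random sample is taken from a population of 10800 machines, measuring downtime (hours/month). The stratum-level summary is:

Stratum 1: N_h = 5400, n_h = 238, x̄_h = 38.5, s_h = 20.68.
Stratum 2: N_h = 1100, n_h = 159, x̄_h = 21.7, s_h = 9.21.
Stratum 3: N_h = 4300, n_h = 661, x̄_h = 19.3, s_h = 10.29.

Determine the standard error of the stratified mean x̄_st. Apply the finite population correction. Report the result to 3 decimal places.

V̂(x̄_st) = Σ W_h² (1 − n_h/N_h) s_h²/n_h, with W_h = N_h/N and N = 10800:
  stratum 1: (5400/10800)²·(1 − 238/5400)·20.68²/238 = 0.429426
  stratum 2: (1100/10800)²·(1 − 159/1100)·9.21²/159 = 0.00473431
  stratum 3: (4300/10800)²·(1 − 661/4300)·10.29²/661 = 0.0214898
V̂(x̄_st) = 0.45565
SE(x̄_st) = √0.45565 = 0.675019

SE(x̄_st) ≈ 0.675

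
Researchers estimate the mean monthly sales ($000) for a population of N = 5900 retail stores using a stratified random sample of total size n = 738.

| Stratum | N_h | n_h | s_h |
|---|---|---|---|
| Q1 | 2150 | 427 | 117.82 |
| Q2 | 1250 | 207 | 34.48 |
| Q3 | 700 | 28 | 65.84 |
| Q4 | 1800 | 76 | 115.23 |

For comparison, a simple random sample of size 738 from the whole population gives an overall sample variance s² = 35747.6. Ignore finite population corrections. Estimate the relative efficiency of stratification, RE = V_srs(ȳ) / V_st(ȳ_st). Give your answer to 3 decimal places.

RE ≈ 2.105

V̂(ȳ_st) = Σ W_h² s_h²/n_h, with W_h = N_h/N and N = 5900:
  stratum Q1: (2150/5900)²·117.82²/427 = 4.31701
  stratum Q2: (1250/5900)²·34.48²/207 = 0.257798
  stratum Q3: (700/5900)²·65.84²/28 = 2.17928
  stratum Q4: (1800/5900)²·115.23²/76 = 16.2614
V_st = 23.0155
V_srs = s²/n = 35747.6/738 = 48.4385
Relative efficiency = V_srs / V_st = 48.4385/23.0155 = 2.1046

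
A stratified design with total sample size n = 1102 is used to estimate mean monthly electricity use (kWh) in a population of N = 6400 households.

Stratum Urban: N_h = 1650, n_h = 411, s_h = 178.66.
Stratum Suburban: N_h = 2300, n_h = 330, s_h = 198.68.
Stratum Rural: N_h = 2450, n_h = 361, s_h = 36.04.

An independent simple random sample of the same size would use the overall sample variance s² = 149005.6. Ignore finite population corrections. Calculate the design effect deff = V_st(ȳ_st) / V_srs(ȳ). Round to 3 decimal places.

deff ≈ 0.156

V̂(ȳ_st) = Σ W_h² s_h²/n_h, with W_h = N_h/N and N = 6400:
  stratum Urban: (1650/6400)²·178.66²/411 = 5.16203
  stratum Suburban: (2300/6400)²·198.68²/330 = 15.4486
  stratum Rural: (2450/6400)²·36.04²/361 = 0.527272
V_st = 21.1379
V_srs = s²/n = 149005.6/1102 = 135.214
deff = V_st / V_srs = 21.1379/135.214 = 0.1563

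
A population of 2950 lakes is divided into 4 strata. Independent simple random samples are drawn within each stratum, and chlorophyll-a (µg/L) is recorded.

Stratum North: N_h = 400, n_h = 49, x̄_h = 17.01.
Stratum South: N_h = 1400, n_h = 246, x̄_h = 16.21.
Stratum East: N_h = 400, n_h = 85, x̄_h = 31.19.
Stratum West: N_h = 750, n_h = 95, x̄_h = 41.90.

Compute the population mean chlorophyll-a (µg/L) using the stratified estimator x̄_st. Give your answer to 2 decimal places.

N = Σ N_h = 2950. Stratum weights W_h = N_h/N.
x̄_st = (400·17.01 + 1400·16.21 + 400·31.19 + 750·41.90) / 2950 = 24.8810

x̄_st ≈ 24.88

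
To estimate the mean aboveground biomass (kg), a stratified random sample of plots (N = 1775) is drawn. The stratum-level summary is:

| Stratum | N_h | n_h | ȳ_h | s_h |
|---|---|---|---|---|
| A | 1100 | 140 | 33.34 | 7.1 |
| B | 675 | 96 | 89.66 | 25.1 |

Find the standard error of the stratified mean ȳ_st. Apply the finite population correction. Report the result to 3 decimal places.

SE(ȳ_st) ≈ 0.967

V̂(ȳ_st) = Σ W_h² (1 − n_h/N_h) s_h²/n_h, with W_h = N_h/N and N = 1775:
  stratum A: (1100/1775)²·(1 − 140/1100)·7.1²/140 = 0.120686
  stratum B: (675/1775)²·(1 − 96/675)·25.1²/96 = 0.81407
V̂(ȳ_st) = 0.934756
SE(ȳ_st) = √0.934756 = 0.966828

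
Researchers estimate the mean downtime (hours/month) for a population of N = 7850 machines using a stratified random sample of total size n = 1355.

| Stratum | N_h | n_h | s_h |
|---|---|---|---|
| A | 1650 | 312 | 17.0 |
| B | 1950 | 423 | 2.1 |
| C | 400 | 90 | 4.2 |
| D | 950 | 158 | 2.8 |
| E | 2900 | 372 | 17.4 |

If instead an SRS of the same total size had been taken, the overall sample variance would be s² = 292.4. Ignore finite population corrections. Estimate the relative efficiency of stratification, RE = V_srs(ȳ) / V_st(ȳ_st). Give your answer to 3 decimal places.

V̂(ȳ_st) = Σ W_h² s_h²/n_h, with W_h = N_h/N and N = 7850:
  stratum A: (1650/7850)²·17.0²/312 = 0.0409234
  stratum B: (1950/7850)²·2.1²/423 = 0.000643322
  stratum C: (400/7850)²·4.2²/90 = 0.000508905
  stratum D: (950/7850)²·2.8²/158 = 0.00072672
  stratum E: (2900/7850)²·17.4²/372 = 0.111074
V_st = 0.153876
V_srs = s²/n = 292.4/1355 = 0.215793
Relative efficiency = V_srs / V_st = 0.215793/0.153876 = 1.4024

RE ≈ 1.402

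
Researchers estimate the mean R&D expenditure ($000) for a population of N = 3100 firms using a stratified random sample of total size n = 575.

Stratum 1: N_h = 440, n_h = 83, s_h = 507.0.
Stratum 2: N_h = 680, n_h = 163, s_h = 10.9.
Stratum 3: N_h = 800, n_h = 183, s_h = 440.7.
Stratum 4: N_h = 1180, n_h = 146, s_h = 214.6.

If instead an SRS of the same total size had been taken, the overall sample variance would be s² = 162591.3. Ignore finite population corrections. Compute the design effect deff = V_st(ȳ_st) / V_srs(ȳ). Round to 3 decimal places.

V̂(ȳ_st) = Σ W_h² s_h²/n_h, with W_h = N_h/N and N = 3100:
  stratum 1: (440/3100)²·507.0²/83 = 62.3907
  stratum 2: (680/3100)²·10.9²/163 = 0.0350719
  stratum 3: (800/3100)²·440.7²/183 = 70.6792
  stratum 4: (1180/3100)²·214.6²/146 = 45.7033
V_st = 178.808
V_srs = s²/n = 162591.3/575 = 282.767
deff = V_st / V_srs = 178.808/282.767 = 0.6324

deff ≈ 0.632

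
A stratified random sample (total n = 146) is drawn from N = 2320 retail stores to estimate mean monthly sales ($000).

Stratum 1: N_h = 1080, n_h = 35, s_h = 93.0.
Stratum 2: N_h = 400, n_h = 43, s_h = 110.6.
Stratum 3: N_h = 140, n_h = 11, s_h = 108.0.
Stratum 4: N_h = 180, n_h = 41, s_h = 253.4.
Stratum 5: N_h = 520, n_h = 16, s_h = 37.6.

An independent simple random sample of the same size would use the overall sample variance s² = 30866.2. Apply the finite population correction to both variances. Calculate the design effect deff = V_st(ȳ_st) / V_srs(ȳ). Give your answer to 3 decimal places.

V̂(ȳ_st) = Σ W_h² (1 − n_h/N_h) s_h²/n_h, with W_h = N_h/N and N = 2320:
  stratum 1: (1080/2320)²·(1 − 35/1080)·93.0²/35 = 51.8158
  stratum 2: (400/2320)²·(1 − 43/400)·110.6²/43 = 7.54734
  stratum 3: (140/2320)²·(1 − 11/140)·108.0²/11 = 3.55792
  stratum 4: (180/2320)²·(1 − 41/180)·253.4²/41 = 7.28016
  stratum 5: (520/2320)²·(1 − 16/520)·37.6²/16 = 4.30243
V_st = 74.5036
V_srs = (1 − 146/2320)·30866.2/146 = 198.108
deff = V_st / V_srs = 74.5036/198.108 = 0.3761

deff ≈ 0.376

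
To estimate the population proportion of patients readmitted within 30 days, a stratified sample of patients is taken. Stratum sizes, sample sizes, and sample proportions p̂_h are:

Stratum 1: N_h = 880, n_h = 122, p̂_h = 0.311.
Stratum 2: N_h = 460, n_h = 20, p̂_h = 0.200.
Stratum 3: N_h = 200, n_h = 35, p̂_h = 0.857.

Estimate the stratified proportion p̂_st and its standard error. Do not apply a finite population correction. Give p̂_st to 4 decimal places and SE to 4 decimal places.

p̂_st ≈ 0.3488, SE ≈ 0.0373

N = 1540; stratum weights W_h = N_h/N.
p̂_st = Σ W_h p̂_h = (880·0.311 + 460·0.200 + 200·0.857)/1540 = 0.34875
V̂(p̂_st) = Σ W_h² p̂_h(1−p̂_h)/(n_h−1):
  stratum 1: (880/1540)²·0.311·0.689/121 = 0.000578253
  stratum 2: (460/1540)²·0.200·0.800/19 = 0.000751347
  stratum 3: (200/1540)²·0.857·0.143/34 = 6.07934e-05
V̂(p̂_st) = 0.00139039; SE = √V̂ = 0.037288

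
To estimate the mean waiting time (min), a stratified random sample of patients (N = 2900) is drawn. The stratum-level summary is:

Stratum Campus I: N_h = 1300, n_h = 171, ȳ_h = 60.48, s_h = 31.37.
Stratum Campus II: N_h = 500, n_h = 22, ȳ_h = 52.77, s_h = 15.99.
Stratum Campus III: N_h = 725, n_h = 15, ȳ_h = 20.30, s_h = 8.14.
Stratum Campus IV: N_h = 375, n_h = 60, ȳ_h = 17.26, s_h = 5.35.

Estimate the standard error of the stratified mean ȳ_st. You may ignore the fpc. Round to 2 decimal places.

SE(ȳ_st) ≈ 1.34

V̂(ȳ_st) = Σ W_h² s_h²/n_h, with W_h = N_h/N and N = 2900:
  stratum Campus I: (1300/2900)²·31.37²/171 = 1.15644
  stratum Campus II: (500/2900)²·15.99²/22 = 0.345476
  stratum Campus III: (725/2900)²·8.14²/15 = 0.276082
  stratum Campus IV: (375/2900)²·5.35²/60 = 0.00797669
V̂(ȳ_st) = 1.78598
SE(ȳ_st) = √1.78598 = 1.3364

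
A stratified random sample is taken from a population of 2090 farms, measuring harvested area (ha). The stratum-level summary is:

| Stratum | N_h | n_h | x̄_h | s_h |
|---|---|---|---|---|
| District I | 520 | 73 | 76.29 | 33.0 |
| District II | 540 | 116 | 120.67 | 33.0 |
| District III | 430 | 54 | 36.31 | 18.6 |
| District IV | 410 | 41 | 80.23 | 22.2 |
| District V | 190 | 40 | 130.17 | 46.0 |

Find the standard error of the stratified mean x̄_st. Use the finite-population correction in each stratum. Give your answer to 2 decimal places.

SE(x̄_st) ≈ 1.51

V̂(x̄_st) = Σ W_h² (1 − n_h/N_h) s_h²/n_h, with W_h = N_h/N and N = 2090:
  stratum District I: (520/2090)²·(1 − 73/520)·33.0²/73 = 0.793822
  stratum District II: (540/2090)²·(1 − 116/540)·33.0²/116 = 0.492081
  stratum District III: (430/2090)²·(1 − 54/430)·18.6²/54 = 0.237135
  stratum District IV: (410/2090)²·(1 − 41/410)·22.2²/41 = 0.416332
  stratum District V: (190/2090)²·(1 − 40/190)·46.0²/40 = 0.34515
V̂(x̄_st) = 2.28452
SE(x̄_st) = √2.28452 = 1.51146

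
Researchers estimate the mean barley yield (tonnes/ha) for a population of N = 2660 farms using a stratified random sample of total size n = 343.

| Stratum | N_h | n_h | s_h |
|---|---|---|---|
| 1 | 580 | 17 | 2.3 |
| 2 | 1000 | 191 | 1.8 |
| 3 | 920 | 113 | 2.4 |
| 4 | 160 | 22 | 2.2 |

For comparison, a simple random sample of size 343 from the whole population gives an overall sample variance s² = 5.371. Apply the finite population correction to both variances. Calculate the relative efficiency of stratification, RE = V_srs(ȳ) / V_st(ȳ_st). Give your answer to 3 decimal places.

V̂(ȳ_st) = Σ W_h² (1 − n_h/N_h) s_h²/n_h, with W_h = N_h/N and N = 2660:
  stratum 1: (580/2660)²·(1 − 17/580)·2.3²/17 = 0.0143608
  stratum 2: (1000/2660)²·(1 − 191/1000)·1.8²/191 = 0.00193953
  stratum 3: (920/2660)²·(1 − 113/920)·2.4²/113 = 0.00534862
  stratum 4: (160/2660)²·(1 − 22/160)·2.2²/22 = 0.000686528
V_st = 0.0223355
V_srs = (1 − 343/2660)·5.371/343 = 0.0136397
Relative efficiency = V_srs / V_st = 0.0136397/0.0223355 = 0.6107

RE ≈ 0.611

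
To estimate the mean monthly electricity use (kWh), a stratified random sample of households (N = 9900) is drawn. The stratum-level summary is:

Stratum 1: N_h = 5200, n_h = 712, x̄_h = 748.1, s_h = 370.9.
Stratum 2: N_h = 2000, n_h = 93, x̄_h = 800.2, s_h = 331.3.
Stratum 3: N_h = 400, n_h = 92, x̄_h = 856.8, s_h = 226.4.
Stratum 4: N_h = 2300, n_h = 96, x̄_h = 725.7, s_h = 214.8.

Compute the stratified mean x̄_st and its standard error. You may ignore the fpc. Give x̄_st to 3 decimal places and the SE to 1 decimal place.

x̄_st = Σ W_h x̄_h = (5200·748.1 + 2000·800.2 + 400·856.8 + 2300·725.7)/9900 = 757.81313
V̂(x̄_st) = Σ W_h² s_h²/n_h, with W_h = N_h/N and N = 9900:
  stratum 1: (5200/9900)²·370.9²/712 = 53.3052
  stratum 2: (2000/9900)²·331.3²/93 = 48.167
  stratum 3: (400/9900)²·226.4²/92 = 0.909525
  stratum 4: (2300/9900)²·214.8²/96 = 25.9408
V̂(x̄_st) = 128.323
SE(x̄_st) = √128.323 = 11.328

x̄_st ≈ 757.813, SE ≈ 11.3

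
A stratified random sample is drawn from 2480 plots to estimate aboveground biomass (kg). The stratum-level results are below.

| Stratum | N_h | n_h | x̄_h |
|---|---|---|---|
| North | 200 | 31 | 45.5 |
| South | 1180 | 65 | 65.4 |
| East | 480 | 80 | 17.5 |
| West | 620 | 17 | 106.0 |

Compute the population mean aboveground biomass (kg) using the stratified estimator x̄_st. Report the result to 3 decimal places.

x̄_st ≈ 64.674

N = Σ N_h = 2480. Stratum weights W_h = N_h/N.
x̄_st = (200·45.5 + 1180·65.4 + 480·17.5 + 620·106.0) / 2480 = 64.67419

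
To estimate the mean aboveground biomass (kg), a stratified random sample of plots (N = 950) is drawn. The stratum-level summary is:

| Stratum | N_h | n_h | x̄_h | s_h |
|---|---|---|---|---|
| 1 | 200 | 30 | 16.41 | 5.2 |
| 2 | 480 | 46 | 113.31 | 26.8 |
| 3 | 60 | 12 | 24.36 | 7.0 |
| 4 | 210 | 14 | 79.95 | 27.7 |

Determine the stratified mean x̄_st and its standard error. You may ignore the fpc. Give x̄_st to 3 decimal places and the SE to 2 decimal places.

x̄_st = Σ W_h x̄_h = (200·16.41 + 480·113.31 + 60·24.36 + 210·79.95)/950 = 79.91779
V̂(x̄_st) = Σ W_h² s_h²/n_h, with W_h = N_h/N and N = 950:
  stratum 1: (200/950)²·5.2²/30 = 0.0399483
  stratum 2: (480/950)²·26.8²/46 = 3.98609
  stratum 3: (60/950)²·7.0²/12 = 0.0162881
  stratum 4: (210/950)²·27.7²/14 = 2.67808
V̂(x̄_st) = 6.7204
SE(x̄_st) = √6.7204 = 2.59237

x̄_st ≈ 79.918, SE ≈ 2.59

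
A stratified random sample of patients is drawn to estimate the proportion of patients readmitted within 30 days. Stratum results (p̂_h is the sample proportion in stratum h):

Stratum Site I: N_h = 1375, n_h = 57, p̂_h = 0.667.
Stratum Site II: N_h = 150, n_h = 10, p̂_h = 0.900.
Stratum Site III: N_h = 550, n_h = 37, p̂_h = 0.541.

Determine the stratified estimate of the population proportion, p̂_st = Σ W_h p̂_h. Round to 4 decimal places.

N = 2075; stratum weights W_h = N_h/N.
p̂_st = Σ W_h p̂_h = (1375·0.667 + 150·0.900 + 550·0.541)/2075 = 0.65045

p̂_st ≈ 0.6504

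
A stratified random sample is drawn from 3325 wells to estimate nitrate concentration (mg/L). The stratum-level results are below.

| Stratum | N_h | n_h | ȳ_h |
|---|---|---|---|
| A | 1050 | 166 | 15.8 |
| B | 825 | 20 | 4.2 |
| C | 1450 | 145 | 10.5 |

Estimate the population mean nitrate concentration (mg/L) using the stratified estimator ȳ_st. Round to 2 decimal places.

N = Σ N_h = 3325. Stratum weights W_h = N_h/N.
ȳ_st = (1050·15.8 + 825·4.2 + 1450·10.5) / 3325 = 10.6105

ȳ_st ≈ 10.61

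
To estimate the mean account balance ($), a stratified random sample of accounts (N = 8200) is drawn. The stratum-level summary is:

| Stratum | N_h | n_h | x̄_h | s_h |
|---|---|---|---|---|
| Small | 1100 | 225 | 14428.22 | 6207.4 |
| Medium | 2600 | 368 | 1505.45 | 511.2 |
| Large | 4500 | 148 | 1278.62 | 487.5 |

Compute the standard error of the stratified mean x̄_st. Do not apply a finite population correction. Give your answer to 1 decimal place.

V̂(x̄_st) = Σ W_h² s_h²/n_h, with W_h = N_h/N and N = 8200:
  stratum Small: (1100/8200)²·6207.4²/225 = 3081.73
  stratum Medium: (2600/8200)²·511.2²/368 = 71.3925
  stratum Large: (4500/8200)²·487.5²/148 = 483.598
V̂(x̄_st) = 3636.72
SE(x̄_st) = √3636.72 = 60.3052

SE(x̄_st) ≈ 60.3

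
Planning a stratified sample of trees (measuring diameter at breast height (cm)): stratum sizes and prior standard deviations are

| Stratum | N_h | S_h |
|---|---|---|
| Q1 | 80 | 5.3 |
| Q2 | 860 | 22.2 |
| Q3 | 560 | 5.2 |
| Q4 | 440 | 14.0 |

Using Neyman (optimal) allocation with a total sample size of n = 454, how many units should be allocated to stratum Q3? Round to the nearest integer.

Neyman allocation: n_h = n · N_h S_h / Σ N_i S_i, with n = 454.
  stratum Q1: N_h·S_h = 80·5.3 = 424.00
  stratum Q2: N_h·S_h = 860·22.2 = 19092.00
  stratum Q3: N_h·S_h = 560·5.2 = 2912.00
  stratum Q4: N_h·S_h = 440·14.0 = 6160.00
Σ N_h S_h = 28588.00
n for stratum Q3 = 454·2912.00/28588.00 = 46.245 → 46

46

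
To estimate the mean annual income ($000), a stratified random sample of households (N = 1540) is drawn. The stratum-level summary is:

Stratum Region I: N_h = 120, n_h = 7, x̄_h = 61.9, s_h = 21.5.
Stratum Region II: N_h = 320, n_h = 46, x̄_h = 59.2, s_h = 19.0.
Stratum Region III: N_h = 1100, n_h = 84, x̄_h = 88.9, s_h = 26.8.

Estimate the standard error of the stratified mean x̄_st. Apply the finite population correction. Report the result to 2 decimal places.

SE(x̄_st) ≈ 2.17

V̂(x̄_st) = Σ W_h² (1 − n_h/N_h) s_h²/n_h, with W_h = N_h/N and N = 1540:
  stratum Region I: (120/1540)²·(1 − 7/120)·21.5²/7 = 0.37757
  stratum Region II: (320/1540)²·(1 − 46/320)·19.0²/46 = 0.290141
  stratum Region III: (1100/1540)²·(1 − 84/1100)·26.8²/84 = 4.02935
V̂(x̄_st) = 4.69706
SE(x̄_st) = √4.69706 = 2.16727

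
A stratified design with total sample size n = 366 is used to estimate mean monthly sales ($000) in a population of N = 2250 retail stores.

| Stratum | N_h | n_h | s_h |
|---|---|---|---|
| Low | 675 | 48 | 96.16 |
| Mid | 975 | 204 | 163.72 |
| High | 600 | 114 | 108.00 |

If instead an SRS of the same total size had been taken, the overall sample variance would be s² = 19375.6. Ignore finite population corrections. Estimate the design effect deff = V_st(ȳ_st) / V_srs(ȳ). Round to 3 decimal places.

deff ≈ 0.931

V̂(ȳ_st) = Σ W_h² s_h²/n_h, with W_h = N_h/N and N = 2250:
  stratum Low: (675/2250)²·96.16²/48 = 17.3376
  stratum Mid: (975/2250)²·163.72²/204 = 24.6727
  stratum High: (600/2250)²·108.00²/114 = 7.27579
V_st = 49.2862
V_srs = s²/n = 19375.6/366 = 52.9388
deff = V_st / V_srs = 49.2862/52.9388 = 0.9310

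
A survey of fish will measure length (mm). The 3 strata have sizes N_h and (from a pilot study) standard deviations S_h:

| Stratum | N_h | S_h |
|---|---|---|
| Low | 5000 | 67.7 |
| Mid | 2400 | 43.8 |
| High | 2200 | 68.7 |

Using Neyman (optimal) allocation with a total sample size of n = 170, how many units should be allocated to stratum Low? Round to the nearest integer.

Neyman allocation: n_h = n · N_h S_h / Σ N_i S_i, with n = 170.
  stratum Low: N_h·S_h = 5000·67.7 = 338500.00
  stratum Mid: N_h·S_h = 2400·43.8 = 105120.00
  stratum High: N_h·S_h = 2200·68.7 = 151140.00
Σ N_h S_h = 594760.00
n for stratum Low = 170·338500.00/594760.00 = 96.753 → 97

97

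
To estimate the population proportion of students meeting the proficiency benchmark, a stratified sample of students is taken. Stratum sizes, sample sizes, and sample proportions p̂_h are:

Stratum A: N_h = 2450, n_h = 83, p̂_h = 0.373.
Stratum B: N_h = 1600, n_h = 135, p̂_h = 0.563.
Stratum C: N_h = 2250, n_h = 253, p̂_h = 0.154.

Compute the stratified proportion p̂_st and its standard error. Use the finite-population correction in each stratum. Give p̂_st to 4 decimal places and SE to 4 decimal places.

p̂_st ≈ 0.3430, SE ≈ 0.0242

N = 6300; stratum weights W_h = N_h/N.
p̂_st = Σ W_h p̂_h = (2450·0.373 + 1600·0.563 + 2250·0.154)/6300 = 0.34304
V̂(p̂_st) = Σ W_h² (1 − n_h/N_h) p̂_h(1−p̂_h)/(n_h−1):
  stratum A: (2450/6300)²·(1 − 83/2450)·0.373·0.627/82 = 0.000416721
  stratum B: (1600/6300)²·(1 − 135/1600)·0.563·0.437/134 = 0.000108433
  stratum C: (2250/6300)²·(1 − 253/2250)·0.154·0.846/252 = 5.85289e-05
V̂(p̂_st) = 0.000583683; SE = √V̂ = 0.0241595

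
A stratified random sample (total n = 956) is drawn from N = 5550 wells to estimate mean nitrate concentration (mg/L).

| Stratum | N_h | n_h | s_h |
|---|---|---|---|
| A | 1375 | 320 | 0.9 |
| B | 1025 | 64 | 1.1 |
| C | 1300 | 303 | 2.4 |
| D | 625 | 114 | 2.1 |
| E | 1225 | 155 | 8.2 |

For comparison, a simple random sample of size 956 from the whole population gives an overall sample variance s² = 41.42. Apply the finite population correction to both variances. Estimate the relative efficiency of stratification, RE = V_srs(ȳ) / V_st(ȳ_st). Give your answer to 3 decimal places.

RE ≈ 1.759

V̂(ȳ_st) = Σ W_h² (1 − n_h/N_h) s_h²/n_h, with W_h = N_h/N and N = 5550:
  stratum A: (1375/5550)²·(1 − 320/1375)·0.9²/320 = 0.000119208
  stratum B: (1025/5550)²·(1 − 64/1025)·1.1²/64 = 0.000604598
  stratum C: (1300/5550)²·(1 − 303/1300)·2.4²/303 = 0.000799894
  stratum D: (625/5550)²·(1 − 114/625)·2.1²/114 = 0.000401096
  stratum E: (1225/5550)²·(1 − 155/1225)·8.2²/155 = 0.0184599
V_st = 0.0203847
V_srs = (1 − 956/5550)·41.42/956 = 0.0358633
Relative efficiency = V_srs / V_st = 0.0358633/0.0203847 = 1.7593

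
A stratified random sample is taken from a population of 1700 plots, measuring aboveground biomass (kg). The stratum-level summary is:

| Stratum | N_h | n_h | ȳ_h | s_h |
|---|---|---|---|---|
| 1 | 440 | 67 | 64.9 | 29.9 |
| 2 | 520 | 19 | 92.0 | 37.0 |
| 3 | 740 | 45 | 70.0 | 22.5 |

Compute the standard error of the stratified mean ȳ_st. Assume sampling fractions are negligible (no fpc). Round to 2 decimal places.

V̂(ȳ_st) = Σ W_h² s_h²/n_h, with W_h = N_h/N and N = 1700:
  stratum 1: (440/1700)²·29.9²/67 = 0.893871
  stratum 2: (520/1700)²·37.0²/19 = 6.74153
  stratum 3: (740/1700)²·22.5²/45 = 2.13166
V̂(ȳ_st) = 9.76707
SE(ȳ_st) = √9.76707 = 3.12523

SE(ȳ_st) ≈ 3.13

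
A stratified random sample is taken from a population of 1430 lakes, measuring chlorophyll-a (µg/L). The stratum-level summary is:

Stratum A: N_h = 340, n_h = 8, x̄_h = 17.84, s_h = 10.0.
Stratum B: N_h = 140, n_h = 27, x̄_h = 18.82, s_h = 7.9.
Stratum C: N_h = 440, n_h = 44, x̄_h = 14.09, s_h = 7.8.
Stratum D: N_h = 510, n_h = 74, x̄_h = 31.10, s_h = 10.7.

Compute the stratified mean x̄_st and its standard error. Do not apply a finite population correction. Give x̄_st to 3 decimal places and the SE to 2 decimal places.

x̄_st = Σ W_h x̄_h = (340·17.84 + 140·18.82 + 440·14.09 + 510·31.10)/1430 = 21.51119
V̂(x̄_st) = Σ W_h² s_h²/n_h, with W_h = N_h/N and N = 1430:
  stratum A: (340/1430)²·10.0²/8 = 0.706636
  stratum B: (140/1430)²·7.9²/27 = 0.0221551
  stratum C: (440/1430)²·7.8²/44 = 0.130909
  stratum D: (510/1430)²·10.7²/74 = 0.19679
V̂(x̄_st) = 1.05649
SE(x̄_st) = √1.05649 = 1.02786

x̄_st ≈ 21.511, SE ≈ 1.03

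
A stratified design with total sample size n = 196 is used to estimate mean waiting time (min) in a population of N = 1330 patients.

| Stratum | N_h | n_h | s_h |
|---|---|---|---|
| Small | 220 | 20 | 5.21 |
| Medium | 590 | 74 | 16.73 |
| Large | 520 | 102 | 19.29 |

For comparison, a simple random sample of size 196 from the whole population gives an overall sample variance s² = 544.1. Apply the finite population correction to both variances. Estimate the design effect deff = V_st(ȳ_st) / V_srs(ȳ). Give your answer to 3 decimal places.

V̂(ȳ_st) = Σ W_h² (1 − n_h/N_h) s_h²/n_h, with W_h = N_h/N and N = 1330:
  stratum Small: (220/1330)²·(1 − 20/220)·5.21²/20 = 0.0337594
  stratum Medium: (590/1330)²·(1 − 74/590)·16.73²/74 = 0.650966
  stratum Large: (520/1330)²·(1 − 102/520)·19.29²/102 = 0.448271
V_st = 1.133
V_srs = (1 − 196/1330)·544.1/196 = 2.36692
deff = V_st / V_srs = 1.133/2.36692 = 0.4787

deff ≈ 0.479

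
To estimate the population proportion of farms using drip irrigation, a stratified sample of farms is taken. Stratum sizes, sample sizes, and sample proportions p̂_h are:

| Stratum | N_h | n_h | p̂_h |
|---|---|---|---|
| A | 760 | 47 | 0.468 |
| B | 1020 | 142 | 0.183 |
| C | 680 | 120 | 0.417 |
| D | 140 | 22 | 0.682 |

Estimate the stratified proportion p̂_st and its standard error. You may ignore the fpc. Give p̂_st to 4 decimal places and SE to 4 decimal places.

N = 2600; stratum weights W_h = N_h/N.
p̂_st = Σ W_h p̂_h = (760·0.468 + 1020·0.183 + 680·0.417 + 140·0.682)/2600 = 0.35438
V̂(p̂_st) = Σ W_h² p̂_h(1−p̂_h)/(n_h−1):
  stratum A: (760/2600)²·0.468·0.532/46 = 0.000462466
  stratum B: (1020/2600)²·0.183·0.817/141 = 0.000163195
  stratum C: (680/2600)²·0.417·0.583/119 = 0.000139743
  stratum D: (140/2600)²·0.682·0.318/21 = 2.99434e-05
V̂(p̂_st) = 0.000795348; SE = √V̂ = 0.0282019

p̂_st ≈ 0.3544, SE ≈ 0.0282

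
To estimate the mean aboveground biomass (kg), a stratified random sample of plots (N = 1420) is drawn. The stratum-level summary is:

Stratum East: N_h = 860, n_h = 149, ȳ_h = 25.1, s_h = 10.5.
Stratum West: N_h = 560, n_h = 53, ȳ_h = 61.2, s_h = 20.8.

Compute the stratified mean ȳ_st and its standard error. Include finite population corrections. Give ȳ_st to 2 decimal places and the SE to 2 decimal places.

ȳ_st = Σ W_h ȳ_h = (860·25.1 + 560·61.2)/1420 = 39.33662
V̂(ȳ_st) = Σ W_h² (1 − n_h/N_h) s_h²/n_h, with W_h = N_h/N and N = 1420:
  stratum East: (860/1420)²·(1 − 149/860)·10.5²/149 = 0.22438
  stratum West: (560/1420)²·(1 − 53/560)·20.8²/53 = 1.1494
V̂(ȳ_st) = 1.37378
SE(ȳ_st) = √1.37378 = 1.17208

ȳ_st ≈ 39.34, SE ≈ 1.17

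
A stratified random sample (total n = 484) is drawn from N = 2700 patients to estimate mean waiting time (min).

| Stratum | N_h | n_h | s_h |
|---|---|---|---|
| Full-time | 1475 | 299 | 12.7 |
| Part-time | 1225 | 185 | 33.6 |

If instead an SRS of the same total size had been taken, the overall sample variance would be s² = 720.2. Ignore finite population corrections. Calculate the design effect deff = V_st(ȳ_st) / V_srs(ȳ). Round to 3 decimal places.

deff ≈ 0.952

V̂(ȳ_st) = Σ W_h² s_h²/n_h, with W_h = N_h/N and N = 2700:
  stratum Full-time: (1475/2700)²·12.7²/299 = 0.160988
  stratum Part-time: (1225/2700)²·33.6²/185 = 1.25618
V_st = 1.41717
V_srs = s²/n = 720.2/484 = 1.48802
deff = V_st / V_srs = 1.41717/1.48802 = 0.9524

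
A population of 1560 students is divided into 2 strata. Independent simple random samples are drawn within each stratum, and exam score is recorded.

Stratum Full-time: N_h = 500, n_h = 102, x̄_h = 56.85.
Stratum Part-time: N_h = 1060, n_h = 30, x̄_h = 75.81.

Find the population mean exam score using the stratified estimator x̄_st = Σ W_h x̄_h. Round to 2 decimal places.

x̄_st ≈ 69.73

N = Σ N_h = 1560. Stratum weights W_h = N_h/N.
x̄_st = (500·56.85 + 1060·75.81) / 1560 = 69.7331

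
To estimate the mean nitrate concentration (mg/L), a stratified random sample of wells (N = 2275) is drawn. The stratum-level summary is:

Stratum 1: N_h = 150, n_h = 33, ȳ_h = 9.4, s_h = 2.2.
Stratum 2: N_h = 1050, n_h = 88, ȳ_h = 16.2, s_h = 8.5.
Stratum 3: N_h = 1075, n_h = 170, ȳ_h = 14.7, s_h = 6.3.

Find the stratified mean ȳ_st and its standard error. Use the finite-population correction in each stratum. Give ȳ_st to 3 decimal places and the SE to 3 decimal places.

ȳ_st ≈ 15.043, SE ≈ 0.452

ȳ_st = Σ W_h ȳ_h = (150·9.4 + 1050·16.2 + 1075·14.7)/2275 = 15.04286
V̂(ȳ_st) = Σ W_h² (1 − n_h/N_h) s_h²/n_h, with W_h = N_h/N and N = 2275:
  stratum 1: (150/2275)²·(1 − 33/150)·2.2²/33 = 0.000497331
  stratum 2: (1050/2275)²·(1 − 88/1050)·8.5²/88 = 0.160235
  stratum 3: (1075/2275)²·(1 − 170/1075)·6.3²/170 = 0.043886
V̂(ȳ_st) = 0.204618
SE(ȳ_st) = √0.204618 = 0.452347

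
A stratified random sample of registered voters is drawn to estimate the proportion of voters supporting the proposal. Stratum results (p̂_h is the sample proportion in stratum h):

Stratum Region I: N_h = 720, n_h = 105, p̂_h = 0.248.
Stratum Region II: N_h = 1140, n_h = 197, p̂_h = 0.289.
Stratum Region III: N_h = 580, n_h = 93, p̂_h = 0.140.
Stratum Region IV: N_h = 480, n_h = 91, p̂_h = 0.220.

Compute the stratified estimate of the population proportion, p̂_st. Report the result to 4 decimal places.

p̂_st ≈ 0.2380

N = 2920; stratum weights W_h = N_h/N.
p̂_st = Σ W_h p̂_h = (720·0.248 + 1140·0.289 + 580·0.140 + 480·0.220)/2920 = 0.23795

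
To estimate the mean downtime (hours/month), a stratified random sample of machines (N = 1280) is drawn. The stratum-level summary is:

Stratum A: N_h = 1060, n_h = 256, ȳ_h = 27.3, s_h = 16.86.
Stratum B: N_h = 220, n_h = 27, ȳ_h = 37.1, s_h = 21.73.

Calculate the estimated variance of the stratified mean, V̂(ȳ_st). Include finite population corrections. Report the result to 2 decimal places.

V̂(ȳ_st) = Σ W_h² (1 − n_h/N_h) s_h²/n_h, with W_h = N_h/N and N = 1280:
  stratum A: (1060/1280)²·(1 − 256/1060)·16.86²/256 = 0.577587
  stratum B: (220/1280)²·(1 − 27/220)·21.73²/27 = 0.453227
V̂(ȳ_st) = 1.03081

V̂(ȳ_st) ≈ 1.03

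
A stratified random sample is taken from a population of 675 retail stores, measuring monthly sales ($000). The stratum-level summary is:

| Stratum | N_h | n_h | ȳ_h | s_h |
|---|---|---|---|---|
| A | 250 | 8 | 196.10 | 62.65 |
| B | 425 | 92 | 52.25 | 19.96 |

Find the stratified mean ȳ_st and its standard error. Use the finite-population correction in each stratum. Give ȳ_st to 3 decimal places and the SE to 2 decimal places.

ȳ_st ≈ 105.528, SE ≈ 8.15

ȳ_st = Σ W_h ȳ_h = (250·196.10 + 425·52.25)/675 = 105.52778
V̂(ȳ_st) = Σ W_h² (1 − n_h/N_h) s_h²/n_h, with W_h = N_h/N and N = 675:
  stratum A: (250/675)²·(1 − 8/250)·62.65²/8 = 65.1478
  stratum B: (425/675)²·(1 − 92/425)·19.96²/92 = 1.34511
V̂(ȳ_st) = 66.4929
SE(ȳ_st) = √66.4929 = 8.15432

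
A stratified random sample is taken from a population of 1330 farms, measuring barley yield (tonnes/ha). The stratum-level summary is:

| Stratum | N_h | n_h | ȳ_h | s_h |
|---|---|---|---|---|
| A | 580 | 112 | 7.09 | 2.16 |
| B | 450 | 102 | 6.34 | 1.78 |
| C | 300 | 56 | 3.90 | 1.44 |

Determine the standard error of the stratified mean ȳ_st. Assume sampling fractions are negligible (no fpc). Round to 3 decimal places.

SE(ȳ_st) ≈ 0.116

V̂(ȳ_st) = Σ W_h² s_h²/n_h, with W_h = N_h/N and N = 1330:
  stratum A: (580/1330)²·2.16²/112 = 0.00792213
  stratum B: (450/1330)²·1.78²/102 = 0.003556
  stratum C: (300/1330)²·1.44²/56 = 0.00188398
V̂(ȳ_st) = 0.0133621
SE(ȳ_st) = √0.0133621 = 0.115595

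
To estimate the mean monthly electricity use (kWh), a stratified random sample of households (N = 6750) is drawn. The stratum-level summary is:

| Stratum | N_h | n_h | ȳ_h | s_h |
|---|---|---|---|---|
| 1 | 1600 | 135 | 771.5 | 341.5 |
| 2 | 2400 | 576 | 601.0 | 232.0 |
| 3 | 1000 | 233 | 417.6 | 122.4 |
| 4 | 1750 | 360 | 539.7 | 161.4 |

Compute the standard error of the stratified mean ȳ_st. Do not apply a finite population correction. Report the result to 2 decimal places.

V̂(ȳ_st) = Σ W_h² s_h²/n_h, with W_h = N_h/N and N = 6750:
  stratum 1: (1600/6750)²·341.5²/135 = 48.5378
  stratum 2: (2400/6750)²·232.0²/576 = 11.8132
  stratum 3: (1000/6750)²·122.4²/233 = 1.41124
  stratum 4: (1750/6750)²·161.4²/360 = 4.86377
V̂(ȳ_st) = 66.626
SE(ȳ_st) = √66.626 = 8.16248

SE(ȳ_st) ≈ 8.16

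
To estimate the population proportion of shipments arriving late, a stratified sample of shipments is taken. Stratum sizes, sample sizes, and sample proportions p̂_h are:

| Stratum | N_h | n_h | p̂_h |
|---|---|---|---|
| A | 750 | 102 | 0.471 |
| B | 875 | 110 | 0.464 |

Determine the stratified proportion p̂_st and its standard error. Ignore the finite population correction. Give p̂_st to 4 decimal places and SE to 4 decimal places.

p̂_st ≈ 0.4672, SE ≈ 0.0345

N = 1625; stratum weights W_h = N_h/N.
p̂_st = Σ W_h p̂_h = (750·0.471 + 875·0.464)/1625 = 0.46723
V̂(p̂_st) = Σ W_h² p̂_h(1−p̂_h)/(n_h−1):
  stratum A: (750/1625)²·0.471·0.529/101 = 0.000525498
  stratum B: (875/1625)²·0.464·0.536/109 = 0.000661555
V̂(p̂_st) = 0.00118705; SE = √V̂ = 0.0344536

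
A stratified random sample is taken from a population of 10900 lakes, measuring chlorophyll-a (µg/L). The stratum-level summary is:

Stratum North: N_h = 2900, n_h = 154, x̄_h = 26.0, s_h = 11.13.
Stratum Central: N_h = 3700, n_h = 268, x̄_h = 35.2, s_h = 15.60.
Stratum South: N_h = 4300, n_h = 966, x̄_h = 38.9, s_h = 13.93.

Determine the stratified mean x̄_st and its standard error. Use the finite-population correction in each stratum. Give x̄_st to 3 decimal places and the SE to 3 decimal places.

x̄_st ≈ 34.212, SE ≈ 0.419

x̄_st = Σ W_h x̄_h = (2900·26.0 + 3700·35.2 + 4300·38.9)/10900 = 34.21193
V̂(x̄_st) = Σ W_h² (1 − n_h/N_h) s_h²/n_h, with W_h = N_h/N and N = 10900:
  stratum North: (2900/10900)²·(1 − 154/2900)·11.13²/154 = 0.0539157
  stratum Central: (3700/10900)²·(1 − 268/3700)·15.60²/268 = 0.0970533
  stratum South: (4300/10900)²·(1 − 966/4300)·13.93²/966 = 0.0242385
V̂(x̄_st) = 0.175208
SE(x̄_st) = √0.175208 = 0.418578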